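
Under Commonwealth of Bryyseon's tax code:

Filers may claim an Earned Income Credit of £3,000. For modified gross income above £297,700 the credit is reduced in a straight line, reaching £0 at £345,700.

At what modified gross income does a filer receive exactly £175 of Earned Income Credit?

£175 is 175/3,000 of the full £3,000, so 2,825/3,000 of the £48,000 range has been used: income = £297,700 + £48,000 × 2,825/3,000 = £342,900.

£342,900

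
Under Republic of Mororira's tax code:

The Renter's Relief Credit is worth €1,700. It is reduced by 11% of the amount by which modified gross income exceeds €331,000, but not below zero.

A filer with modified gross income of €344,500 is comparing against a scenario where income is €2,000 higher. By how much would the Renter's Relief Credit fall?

€215

At €344,500 — 11% of the €13,500 excess over €331,000 is €1,485; credit = €1,700 − €1,485 = €215.
At €346,500 — 11% of the €15,500 excess over €331,000 is €1,705 ≥ base, so the credit is €0.
Lost: €215 − €0 = €215.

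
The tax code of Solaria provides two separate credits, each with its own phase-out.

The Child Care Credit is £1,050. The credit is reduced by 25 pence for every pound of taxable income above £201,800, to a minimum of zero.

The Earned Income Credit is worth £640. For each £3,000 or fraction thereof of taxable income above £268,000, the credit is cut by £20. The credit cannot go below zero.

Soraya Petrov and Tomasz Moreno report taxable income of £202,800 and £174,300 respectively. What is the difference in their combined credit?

Soraya (£202,800): Child Care Credit: 25% of the £1,000 excess over £201,800 is £250; credit = £1,050 − £250 = £800. Earned Income Credit: £202,800 is at or below the £268,000 threshold, so the full £640 applies. total £800 + £640 = £1,440
Tomasz (£174,300): Child Care Credit: £174,300 is at or below the £201,800 threshold, so the full £1,050 applies. Earned Income Credit: £174,300 is at or below the £268,000 threshold, so the full £640 applies. total £1,050 + £640 = £1,690
Difference: |£1,440 − £1,690| = £250.

£250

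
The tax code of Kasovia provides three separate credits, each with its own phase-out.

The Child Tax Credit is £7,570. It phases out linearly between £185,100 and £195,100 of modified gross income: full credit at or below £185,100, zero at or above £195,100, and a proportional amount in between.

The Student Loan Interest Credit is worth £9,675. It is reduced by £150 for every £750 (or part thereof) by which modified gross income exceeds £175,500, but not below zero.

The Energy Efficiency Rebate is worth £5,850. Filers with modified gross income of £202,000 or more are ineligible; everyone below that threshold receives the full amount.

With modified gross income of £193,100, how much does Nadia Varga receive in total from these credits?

Child Tax Credit: £193,100 is £8,000 into a £10,000 phase-out range, leaving 2,000/10,000 of the credit: £7,570 × 2,000/10,000 = £1,514.
Student Loan Interest Credit: income exceeds £175,500 by £17,600, which is 24 full-or-partial £750 increments; reduction = 24 × £150 = £3,600, leaving £6,075.
Energy Efficiency Rebate: £193,100 is below the £202,000 cutoff, so the full £5,850 applies.
Total: £1,514 + £6,075 + £5,850 = £13,439.

£13,439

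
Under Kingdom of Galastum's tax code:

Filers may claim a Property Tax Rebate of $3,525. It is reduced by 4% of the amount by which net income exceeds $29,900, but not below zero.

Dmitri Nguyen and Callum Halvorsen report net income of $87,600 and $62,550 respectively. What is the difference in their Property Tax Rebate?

Dmitri ($87,600): Property Tax Rebate: 4% of the $57,700 excess over $29,900 is $2,308; credit = $3,525 − $2,308 = $1,217.
Callum ($62,550): Property Tax Rebate: 4% of the $32,650 excess over $29,900 is $1,306; credit = $3,525 − $1,306 = $2,219.
Difference: |$1,217 − $2,219| = $1,002.

$1,002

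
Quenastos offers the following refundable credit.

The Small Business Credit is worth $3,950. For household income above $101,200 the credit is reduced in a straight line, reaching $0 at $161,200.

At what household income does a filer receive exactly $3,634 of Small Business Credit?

$106,000

$3,634 is 3,634/3,950 of the full $3,950, so 316/3,950 of the $60,000 range has been used: income = $101,200 + $60,000 × 316/3,950 = $106,000.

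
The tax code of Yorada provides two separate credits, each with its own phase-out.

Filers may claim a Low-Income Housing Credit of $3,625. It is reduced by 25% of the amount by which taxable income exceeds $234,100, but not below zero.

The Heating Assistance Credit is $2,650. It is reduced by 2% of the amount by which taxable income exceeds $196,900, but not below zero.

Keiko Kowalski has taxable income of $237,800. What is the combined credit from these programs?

Low-Income Housing Credit: 25% of the $3,700 excess over $234,100 is $925; credit = $3,625 − $925 = $2,700.
Heating Assistance Credit: 2% of the $40,900 excess over $196,900 is $818; credit = $2,650 − $818 = $1,832.
Total: $2,700 + $1,832 = $4,532.

$4,532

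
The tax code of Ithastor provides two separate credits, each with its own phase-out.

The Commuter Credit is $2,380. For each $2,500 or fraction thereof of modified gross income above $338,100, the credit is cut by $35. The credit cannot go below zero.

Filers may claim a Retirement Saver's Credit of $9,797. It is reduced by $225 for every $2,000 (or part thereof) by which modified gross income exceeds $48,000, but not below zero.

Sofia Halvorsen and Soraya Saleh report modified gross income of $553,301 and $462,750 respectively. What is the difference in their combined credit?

Sofia ($553,301): Commuter Credit: income exceeds $338,100 by $215,201 → 87 increments × $35 = $3,045 ≥ base, so the credit is $0. Retirement Saver's Credit: income exceeds $48,000 by $505,301 → 253 increments × $225 = $56,925 ≥ base, so the credit is $0. total $0 + $0 = $0
Soraya ($462,750): Commuter Credit: income exceeds $338,100 by $124,650, which is 50 full-or-partial $2,500 increments; reduction = 50 × $35 = $1,750, leaving $630. Retirement Saver's Credit: income exceeds $48,000 by $414,750 → 208 increments × $225 = $46,800 ≥ base, so the credit is $0. total $630 + $0 = $630
Difference: |$0 − $630| = $630.

$630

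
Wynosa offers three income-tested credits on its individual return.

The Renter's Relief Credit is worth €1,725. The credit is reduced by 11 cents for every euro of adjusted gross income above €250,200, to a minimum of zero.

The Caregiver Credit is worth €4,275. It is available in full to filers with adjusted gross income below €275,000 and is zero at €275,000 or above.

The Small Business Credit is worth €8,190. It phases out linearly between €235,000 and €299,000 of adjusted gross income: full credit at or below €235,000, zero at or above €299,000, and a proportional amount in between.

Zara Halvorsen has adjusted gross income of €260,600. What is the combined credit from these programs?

€9,770

Renter's Relief Credit: 11% of the €10,400 excess over €250,200 is €1,144; credit = €1,725 − €1,144 = €581.
Caregiver Credit: €260,600 is below the €275,000 cutoff, so the full €4,275 applies.
Small Business Credit: €260,600 is €25,600 into a €64,000 phase-out range, leaving 38,400/64,000 of the credit: €8,190 × 38,400/64,000 = €4,914.
Total: €581 + €4,275 + €4,914 = €9,770.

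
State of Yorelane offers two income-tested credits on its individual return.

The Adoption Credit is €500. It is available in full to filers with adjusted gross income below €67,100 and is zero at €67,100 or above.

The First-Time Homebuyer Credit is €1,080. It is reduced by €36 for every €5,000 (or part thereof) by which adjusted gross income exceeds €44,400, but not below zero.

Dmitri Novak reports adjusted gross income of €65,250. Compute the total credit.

€1,400

Adoption Credit: €65,250 is below the €67,100 cutoff, so the full €500 applies.
First-Time Homebuyer Credit: income exceeds €44,400 by €20,850, which is 5 full-or-partial €5,000 increments; reduction = 5 × €36 = €180, leaving €900.
Total: €500 + €900 = €1,400.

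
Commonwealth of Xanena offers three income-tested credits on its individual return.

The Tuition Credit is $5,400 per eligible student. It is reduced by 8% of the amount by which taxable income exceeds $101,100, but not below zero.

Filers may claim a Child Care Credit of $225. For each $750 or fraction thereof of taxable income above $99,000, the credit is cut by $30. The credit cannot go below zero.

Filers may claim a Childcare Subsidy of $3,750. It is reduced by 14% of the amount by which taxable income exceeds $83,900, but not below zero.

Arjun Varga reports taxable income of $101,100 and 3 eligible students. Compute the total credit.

Tuition Credit: base = 3 × $5,400 = $16,200. $101,100 is at or below the $101,100 threshold, so the full $16,200 applies.
Child Care Credit: income exceeds $99,000 by $2,100, which is 3 full-or-partial $750 increments; reduction = 3 × $30 = $90, leaving $135.
Childcare Subsidy: 14% of the $17,200 excess over $83,900 is $2,408; credit = $3,750 − $2,408 = $1,342.
Total: $16,200 + $135 + $1,342 = $17,677.

$17,677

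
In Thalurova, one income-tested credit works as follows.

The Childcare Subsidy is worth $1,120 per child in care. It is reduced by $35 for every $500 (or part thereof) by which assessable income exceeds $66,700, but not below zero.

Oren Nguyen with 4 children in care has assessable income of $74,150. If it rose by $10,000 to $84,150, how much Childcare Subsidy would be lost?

$700

At $74,150 — base = 4 × $1,120 = $4,480. income exceeds $66,700 by $7,450, which is 15 full-or-partial $500 increments; reduction = 15 × $35 = $525, leaving $3,955.
At $84,150 — base = 4 × $1,120 = $4,480. income exceeds $66,700 by $17,450, which is 35 full-or-partial $500 increments; reduction = 35 × $35 = $1,225, leaving $3,255.
Lost: $3,955 − $3,255 = $700.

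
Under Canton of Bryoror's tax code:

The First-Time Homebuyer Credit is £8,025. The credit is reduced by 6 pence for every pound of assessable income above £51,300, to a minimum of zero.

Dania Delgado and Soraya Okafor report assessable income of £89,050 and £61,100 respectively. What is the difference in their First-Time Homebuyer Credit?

Dania (£89,050): First-Time Homebuyer Credit: 6% of the £37,750 excess over £51,300 is £2,265; credit = £8,025 − £2,265 = £5,760.
Soraya (£61,100): First-Time Homebuyer Credit: 6% of the £9,800 excess over £51,300 is £588; credit = £8,025 − £588 = £7,437.
Difference: |£5,760 − £7,437| = £1,677.

£1,677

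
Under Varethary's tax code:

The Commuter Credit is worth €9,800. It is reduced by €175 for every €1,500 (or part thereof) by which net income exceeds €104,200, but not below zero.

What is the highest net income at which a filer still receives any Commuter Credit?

After 55 increments the reduction is 55 × €175 = €9,625, leaving €175; one more increment wipes it out. Increment 55 ends at excess 55 × €1,500 = €82,500, so the highest qualifying income is €104,200 + €82,500 = €186,700.

€186,700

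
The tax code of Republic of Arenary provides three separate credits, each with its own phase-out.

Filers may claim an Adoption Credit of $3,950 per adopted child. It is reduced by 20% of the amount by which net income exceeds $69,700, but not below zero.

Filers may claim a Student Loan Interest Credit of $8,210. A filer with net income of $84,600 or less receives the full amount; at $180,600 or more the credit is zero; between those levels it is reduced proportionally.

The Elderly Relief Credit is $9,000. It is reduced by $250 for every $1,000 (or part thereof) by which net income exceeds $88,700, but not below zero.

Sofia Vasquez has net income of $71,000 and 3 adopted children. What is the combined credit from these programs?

$28,800

Adoption Credit: base = 3 × $3,950 = $11,850. 20% of the $1,300 excess over $69,700 is $260; credit = $11,850 − $260 = $11,590.
Student Loan Interest Credit: $71,000 is at or below the $84,600 threshold, so the full $8,210 applies.
Elderly Relief Credit: $71,000 is at or below the $88,700 threshold, so the full $9,000 applies.
Total: $11,590 + $8,210 + $9,000 = $28,800.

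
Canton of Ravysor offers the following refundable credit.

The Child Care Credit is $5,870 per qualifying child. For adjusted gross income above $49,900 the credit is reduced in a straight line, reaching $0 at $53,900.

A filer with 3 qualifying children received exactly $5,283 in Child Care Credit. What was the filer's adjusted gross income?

$52,700

Full credit = 3 × $5,870 = $17,610.
$5,283 is 5,283/17,610 of the full $17,610, so 12,327/17,610 of the $4,000 range has been used: income = $49,900 + $4,000 × 12,327/17,610 = $52,700.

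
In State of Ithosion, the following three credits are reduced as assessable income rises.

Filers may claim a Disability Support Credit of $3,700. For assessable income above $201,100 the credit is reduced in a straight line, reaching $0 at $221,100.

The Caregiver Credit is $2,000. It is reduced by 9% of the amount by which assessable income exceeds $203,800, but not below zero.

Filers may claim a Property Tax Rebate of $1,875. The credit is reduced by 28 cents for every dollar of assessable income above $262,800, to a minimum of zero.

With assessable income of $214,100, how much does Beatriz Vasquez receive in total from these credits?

$4,243

Disability Support Credit: $214,100 is $13,000 into a $20,000 phase-out range, leaving 7,000/20,000 of the credit: $3,700 × 7,000/20,000 = $1,295.
Caregiver Credit: 9% of the $10,300 excess over $203,800 is $927; credit = $2,000 − $927 = $1,073.
Property Tax Rebate: $214,100 is at or below the $262,800 threshold, so the full $1,875 applies.
Total: $1,295 + $1,073 + $1,875 = $4,243.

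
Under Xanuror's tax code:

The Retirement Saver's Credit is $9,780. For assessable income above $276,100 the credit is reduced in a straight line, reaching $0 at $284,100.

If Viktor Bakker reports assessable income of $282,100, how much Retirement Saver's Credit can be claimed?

Retirement Saver's Credit: $282,100 is $6,000 into a $8,000 phase-out range, leaving 2,000/8,000 of the credit: $9,780 × 2,000/8,000 = $2,445.

$2,445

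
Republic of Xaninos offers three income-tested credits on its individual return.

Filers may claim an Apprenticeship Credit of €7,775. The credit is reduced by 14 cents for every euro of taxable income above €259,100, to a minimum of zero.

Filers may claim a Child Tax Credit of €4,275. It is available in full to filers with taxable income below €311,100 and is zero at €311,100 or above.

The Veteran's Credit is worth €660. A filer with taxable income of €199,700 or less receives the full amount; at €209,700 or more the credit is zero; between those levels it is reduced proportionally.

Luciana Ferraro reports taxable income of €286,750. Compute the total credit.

Apprenticeship Credit: 14% of the €27,650 excess over €259,100 is €3,871; credit = €7,775 − €3,871 = €3,904.
Child Tax Credit: €286,750 is below the €311,100 cutoff, so the full €4,275 applies.
Veteran's Credit: €286,750 is at or above €209,700, so the credit is €0.
Total: €3,904 + €4,275 + €0 = €8,179.

€8,179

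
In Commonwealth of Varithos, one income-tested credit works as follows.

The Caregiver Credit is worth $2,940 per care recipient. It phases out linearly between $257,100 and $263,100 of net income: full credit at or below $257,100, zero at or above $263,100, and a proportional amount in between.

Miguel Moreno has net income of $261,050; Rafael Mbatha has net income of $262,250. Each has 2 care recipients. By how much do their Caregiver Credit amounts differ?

Miguel ($261,050): Caregiver Credit: base = 2 × $2,940 = $5,880. $261,050 is $3,950 into a $6,000 phase-out range, leaving 2,050/6,000 of the credit: $5,880 × 2,050/6,000 = $2,009.
Rafael ($262,250): Caregiver Credit: base = 2 × $2,940 = $5,880. $262,250 is $5,150 into a $6,000 phase-out range, leaving 850/6,000 of the credit: $5,880 × 850/6,000 = $833.
Difference: |$2,009 − $833| = $1,176.

$1,176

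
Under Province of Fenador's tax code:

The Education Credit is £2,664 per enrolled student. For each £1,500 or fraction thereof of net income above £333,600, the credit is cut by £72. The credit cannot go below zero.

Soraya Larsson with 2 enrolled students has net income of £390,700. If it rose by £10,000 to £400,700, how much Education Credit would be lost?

£432

At £390,700 — base = 2 × £2,664 = £5,328. income exceeds £333,600 by £57,100, which is 39 full-or-partial £1,500 increments; reduction = 39 × £72 = £2,808, leaving £2,520.
At £400,700 — base = 2 × £2,664 = £5,328. income exceeds £333,600 by £67,100, which is 45 full-or-partial £1,500 increments; reduction = 45 × £72 = £3,240, leaving £2,088.
Lost: £2,520 − £2,088 = £432.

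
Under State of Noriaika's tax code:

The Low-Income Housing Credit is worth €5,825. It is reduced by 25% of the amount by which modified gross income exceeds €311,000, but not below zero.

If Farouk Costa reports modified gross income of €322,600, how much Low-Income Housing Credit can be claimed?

€2,925

Low-Income Housing Credit: 25% of the €11,600 excess over €311,000 is €2,900; credit = €5,825 − €2,900 = €2,925.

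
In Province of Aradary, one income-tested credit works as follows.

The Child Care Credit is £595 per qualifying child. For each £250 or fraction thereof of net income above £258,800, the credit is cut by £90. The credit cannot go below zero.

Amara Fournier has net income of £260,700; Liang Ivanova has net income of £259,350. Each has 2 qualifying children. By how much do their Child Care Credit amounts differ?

£450

Amara (£260,700): Child Care Credit: base = 2 × £595 = £1,190. income exceeds £258,800 by £1,900, which is 8 full-or-partial £250 increments; reduction = 8 × £90 = £720, leaving £470.
Liang (£259,350): Child Care Credit: base = 2 × £595 = £1,190. income exceeds £258,800 by £550, which is 3 full-or-partial £250 increments; reduction = 3 × £90 = £270, leaving £920.
Difference: |£470 − £920| = £450.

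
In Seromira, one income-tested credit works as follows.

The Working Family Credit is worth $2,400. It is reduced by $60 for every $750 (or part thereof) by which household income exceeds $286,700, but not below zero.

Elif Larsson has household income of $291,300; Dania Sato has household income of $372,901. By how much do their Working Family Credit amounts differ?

Elif ($291,300): Working Family Credit: income exceeds $286,700 by $4,600, which is 7 full-or-partial $750 increments; reduction = 7 × $60 = $420, leaving $1,980.
Dania ($372,901): Working Family Credit: income exceeds $286,700 by $86,201 → 115 increments × $60 = $6,900 ≥ base, so the credit is $0.
Difference: |$1,980 − $0| = $1,980.

$1,980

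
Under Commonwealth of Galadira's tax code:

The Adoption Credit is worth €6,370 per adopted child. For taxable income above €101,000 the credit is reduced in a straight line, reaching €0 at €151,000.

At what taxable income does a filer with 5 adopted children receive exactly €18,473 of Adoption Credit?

€122,000

Full credit = 5 × €6,370 = €31,850.
€18,473 is 18,473/31,850 of the full €31,850, so 13,377/31,850 of the €50,000 range has been used: income = €101,000 + €50,000 × 13,377/31,850 = €122,000.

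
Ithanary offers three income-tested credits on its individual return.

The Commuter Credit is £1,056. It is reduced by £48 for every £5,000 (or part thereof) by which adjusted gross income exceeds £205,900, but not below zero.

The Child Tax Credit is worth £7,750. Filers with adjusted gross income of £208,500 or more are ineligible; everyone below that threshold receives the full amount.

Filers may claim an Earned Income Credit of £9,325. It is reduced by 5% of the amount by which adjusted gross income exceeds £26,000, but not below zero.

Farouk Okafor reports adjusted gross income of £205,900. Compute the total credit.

£9,136

Commuter Credit: £205,900 is at or below the £205,900 threshold, so the full £1,056 applies.
Child Tax Credit: £205,900 is below the £208,500 cutoff, so the full £7,750 applies.
Earned Income Credit: 5% of the £179,900 excess over £26,000 is £8,995; credit = £9,325 − £8,995 = £330.
Total: £1,056 + £7,750 + £330 = £9,136.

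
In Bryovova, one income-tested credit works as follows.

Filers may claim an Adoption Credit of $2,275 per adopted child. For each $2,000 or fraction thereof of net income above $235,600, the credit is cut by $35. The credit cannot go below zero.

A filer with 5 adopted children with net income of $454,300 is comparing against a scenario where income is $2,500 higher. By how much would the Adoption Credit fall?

$35

At $454,300 — base = 5 × $2,275 = $11,375. income exceeds $235,600 by $218,700, which is 110 full-or-partial $2,000 increments; reduction = 110 × $35 = $3,850, leaving $7,525.
At $456,800 — base = 5 × $2,275 = $11,375. income exceeds $235,600 by $221,200, which is 111 full-or-partial $2,000 increments; reduction = 111 × $35 = $3,885, leaving $7,490.
Lost: $7,525 − $7,490 = $35.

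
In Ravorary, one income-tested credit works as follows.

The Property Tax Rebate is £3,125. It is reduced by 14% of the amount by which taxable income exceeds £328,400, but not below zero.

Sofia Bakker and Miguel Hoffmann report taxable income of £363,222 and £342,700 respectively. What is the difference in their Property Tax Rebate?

£1,123

Sofia (£363,222): Property Tax Rebate: 14% of the £34,822 excess over £328,400 is £4,875.08 ≥ base, so the credit is £0.
Miguel (£342,700): Property Tax Rebate: 14% of the £14,300 excess over £328,400 is £2,002; credit = £3,125 − £2,002 = £1,123.
Difference: |£0 − £1,123| = £1,123.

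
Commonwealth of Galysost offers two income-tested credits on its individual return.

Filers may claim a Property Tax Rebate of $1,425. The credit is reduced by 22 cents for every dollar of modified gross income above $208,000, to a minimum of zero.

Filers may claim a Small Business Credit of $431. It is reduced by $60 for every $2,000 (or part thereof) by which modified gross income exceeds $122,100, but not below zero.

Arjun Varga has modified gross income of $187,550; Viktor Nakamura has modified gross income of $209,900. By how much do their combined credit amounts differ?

$418

Arjun ($187,550): Property Tax Rebate: $187,550 is at or below the $208,000 threshold, so the full $1,425 applies. Small Business Credit: income exceeds $122,100 by $65,450 → 33 increments × $60 = $1,980 ≥ base, so the credit is $0. total $1,425 + $0 = $1,425
Viktor ($209,900): Property Tax Rebate: 22% of the $1,900 excess over $208,000 is $418; credit = $1,425 − $418 = $1,007. Small Business Credit: income exceeds $122,100 by $87,800 → 44 increments × $60 = $2,640 ≥ base, so the credit is $0. total $1,007 + $0 = $1,007
Difference: |$1,425 − $1,007| = $418.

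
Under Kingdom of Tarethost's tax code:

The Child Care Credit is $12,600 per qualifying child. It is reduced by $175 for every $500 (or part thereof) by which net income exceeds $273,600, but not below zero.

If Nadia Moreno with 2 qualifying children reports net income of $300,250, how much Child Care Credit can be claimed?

$15,750

Child Care Credit: base = 2 × $12,600 = $25,200. income exceeds $273,600 by $26,650, which is 54 full-or-partial $500 increments; reduction = 54 × $175 = $9,450, leaving $15,750.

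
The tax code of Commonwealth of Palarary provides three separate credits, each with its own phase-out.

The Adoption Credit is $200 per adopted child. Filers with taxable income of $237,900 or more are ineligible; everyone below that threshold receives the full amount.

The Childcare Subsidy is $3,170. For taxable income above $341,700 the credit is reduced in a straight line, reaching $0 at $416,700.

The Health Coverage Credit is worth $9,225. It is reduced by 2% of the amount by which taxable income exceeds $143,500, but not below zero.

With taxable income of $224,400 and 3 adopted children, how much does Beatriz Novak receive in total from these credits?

$11,377

Adoption Credit: base = 3 × $200 = $600. $224,400 is below the $237,900 cutoff, so the full $600 applies.
Childcare Subsidy: $224,400 is at or below the $341,700 threshold, so the full $3,170 applies.
Health Coverage Credit: 2% of the $80,900 excess over $143,500 is $1,618; credit = $9,225 − $1,618 = $7,607.
Total: $600 + $3,170 + $7,607 = $11,377.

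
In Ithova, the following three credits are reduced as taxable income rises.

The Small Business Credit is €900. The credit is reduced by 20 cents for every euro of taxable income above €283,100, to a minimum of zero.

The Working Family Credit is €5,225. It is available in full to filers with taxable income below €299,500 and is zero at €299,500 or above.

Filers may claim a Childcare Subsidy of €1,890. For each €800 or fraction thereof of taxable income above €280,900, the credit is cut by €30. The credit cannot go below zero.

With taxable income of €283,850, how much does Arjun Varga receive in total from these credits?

Small Business Credit: 20% of the €750 excess over €283,100 is €150; credit = €900 − €150 = €750.
Working Family Credit: €283,850 is below the €299,500 cutoff, so the full €5,225 applies.
Childcare Subsidy: income exceeds €280,900 by €2,950, which is 4 full-or-partial €800 increments; reduction = 4 × €30 = €120, leaving €1,770.
Total: €750 + €5,225 + €1,770 = €7,745.

€7,745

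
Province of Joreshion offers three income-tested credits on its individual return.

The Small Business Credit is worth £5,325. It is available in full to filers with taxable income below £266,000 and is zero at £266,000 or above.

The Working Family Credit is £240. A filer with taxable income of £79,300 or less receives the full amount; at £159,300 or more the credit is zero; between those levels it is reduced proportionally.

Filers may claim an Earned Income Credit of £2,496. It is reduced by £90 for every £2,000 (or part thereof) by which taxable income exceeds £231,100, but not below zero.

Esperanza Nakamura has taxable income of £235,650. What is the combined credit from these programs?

£7,551

Small Business Credit: £235,650 is below the £266,000 cutoff, so the full £5,325 applies.
Working Family Credit: £235,650 is at or above £159,300, so the credit is £0.
Earned Income Credit: income exceeds £231,100 by £4,550, which is 3 full-or-partial £2,000 increments; reduction = 3 × £90 = £270, leaving £2,226.
Total: £5,325 + £0 + £2,226 = £7,551.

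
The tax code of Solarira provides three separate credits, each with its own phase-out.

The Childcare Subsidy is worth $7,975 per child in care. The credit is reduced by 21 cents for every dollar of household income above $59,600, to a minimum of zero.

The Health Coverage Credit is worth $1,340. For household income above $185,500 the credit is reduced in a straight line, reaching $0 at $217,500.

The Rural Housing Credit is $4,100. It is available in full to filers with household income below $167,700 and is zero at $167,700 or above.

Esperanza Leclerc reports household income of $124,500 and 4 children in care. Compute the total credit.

Childcare Subsidy: base = 4 × $7,975 = $31,900. 21% of the $64,900 excess over $59,600 is $13,629; credit = $31,900 − $13,629 = $18,271.
Health Coverage Credit: $124,500 is at or below the $185,500 threshold, so the full $1,340 applies.
Rural Housing Credit: $124,500 is below the $167,700 cutoff, so the full $4,100 applies.
Total: $18,271 + $1,340 + $4,100 = $23,711.

$23,711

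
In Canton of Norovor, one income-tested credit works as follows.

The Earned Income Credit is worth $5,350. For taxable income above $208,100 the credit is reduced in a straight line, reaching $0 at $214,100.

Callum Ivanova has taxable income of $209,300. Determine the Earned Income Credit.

Earned Income Credit: $209,300 is $1,200 into a $6,000 phase-out range, leaving 4,800/6,000 of the credit: $5,350 × 4,800/6,000 = $4,280.

$4,280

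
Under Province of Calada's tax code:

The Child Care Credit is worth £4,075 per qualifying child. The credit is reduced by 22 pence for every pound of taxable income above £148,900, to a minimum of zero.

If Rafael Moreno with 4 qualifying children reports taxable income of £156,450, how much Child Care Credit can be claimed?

Child Care Credit: base = 4 × £4,075 = £16,300. 22% of the £7,550 excess over £148,900 is £1,661; credit = £16,300 − £1,661 = £14,639.

£14,639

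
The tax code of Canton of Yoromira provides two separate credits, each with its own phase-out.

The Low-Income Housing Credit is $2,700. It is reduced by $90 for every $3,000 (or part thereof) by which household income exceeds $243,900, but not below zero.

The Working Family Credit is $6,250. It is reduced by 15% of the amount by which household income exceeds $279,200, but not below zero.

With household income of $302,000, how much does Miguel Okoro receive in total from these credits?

Low-Income Housing Credit: income exceeds $243,900 by $58,100, which is 20 full-or-partial $3,000 increments; reduction = 20 × $90 = $1,800, leaving $900.
Working Family Credit: 15% of the $22,800 excess over $279,200 is $3,420; credit = $6,250 − $3,420 = $2,830.
Total: $900 + $2,830 = $3,730.

$3,730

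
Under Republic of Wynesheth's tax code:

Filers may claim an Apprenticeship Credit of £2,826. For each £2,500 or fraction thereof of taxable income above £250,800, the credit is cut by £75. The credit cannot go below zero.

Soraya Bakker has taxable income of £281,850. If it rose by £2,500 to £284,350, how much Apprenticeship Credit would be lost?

£75

At £281,850 — income exceeds £250,800 by £31,050, which is 13 full-or-partial £2,500 increments; reduction = 13 × £75 = £975, leaving £1,851.
At £284,350 — income exceeds £250,800 by £33,550, which is 14 full-or-partial £2,500 increments; reduction = 14 × £75 = £1,050, leaving £1,776.
Lost: £1,851 − £1,776 = £75.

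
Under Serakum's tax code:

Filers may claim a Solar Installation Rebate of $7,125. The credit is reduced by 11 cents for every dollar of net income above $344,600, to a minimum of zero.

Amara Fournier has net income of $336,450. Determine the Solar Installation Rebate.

$7,125

Solar Installation Rebate: $336,450 is at or below the $344,600 threshold, so the full $7,125 applies.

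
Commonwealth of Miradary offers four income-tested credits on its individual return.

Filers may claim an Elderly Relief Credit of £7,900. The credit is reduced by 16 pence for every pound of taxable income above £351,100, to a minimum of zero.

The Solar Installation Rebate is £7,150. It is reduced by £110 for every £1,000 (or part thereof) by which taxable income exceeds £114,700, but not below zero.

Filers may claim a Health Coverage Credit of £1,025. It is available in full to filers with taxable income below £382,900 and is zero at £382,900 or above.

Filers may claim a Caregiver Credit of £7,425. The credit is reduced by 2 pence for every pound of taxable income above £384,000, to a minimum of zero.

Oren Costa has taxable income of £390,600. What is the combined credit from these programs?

£8,873

Elderly Relief Credit: 16% of the £39,500 excess over £351,100 is £6,320; credit = £7,900 − £6,320 = £1,580.
Solar Installation Rebate: income exceeds £114,700 by £275,900 → 276 increments × £110 = £30,360 ≥ base, so the credit is £0.
Health Coverage Credit: £390,600 meets or exceeds the £382,900 cutoff, so the credit is £0.
Caregiver Credit: 2% of the £6,600 excess over £384,000 is £132; credit = £7,425 − £132 = £7,293.
Total: £1,580 + £0 + £0 + £7,293 = £8,873.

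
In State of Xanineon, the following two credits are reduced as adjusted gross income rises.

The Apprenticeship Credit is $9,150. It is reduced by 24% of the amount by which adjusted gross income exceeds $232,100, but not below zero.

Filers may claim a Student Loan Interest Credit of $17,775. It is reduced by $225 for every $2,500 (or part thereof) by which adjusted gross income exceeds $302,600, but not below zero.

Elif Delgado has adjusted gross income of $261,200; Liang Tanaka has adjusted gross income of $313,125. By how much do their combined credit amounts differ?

$3,291

Elif ($261,200): Apprenticeship Credit: 24% of the $29,100 excess over $232,100 is $6,984; credit = $9,150 − $6,984 = $2,166. Student Loan Interest Credit: $261,200 is at or below the $302,600 threshold, so the full $17,775 applies. total $2,166 + $17,775 = $19,941
Liang ($313,125): Apprenticeship Credit: 24% of the $81,025 excess over $232,100 is $19,446 ≥ base, so the credit is $0. Student Loan Interest Credit: income exceeds $302,600 by $10,525, which is 5 full-or-partial $2,500 increments; reduction = 5 × $225 = $1,125, leaving $16,650. total $0 + $16,650 = $16,650
Difference: |$19,941 − $16,650| = $3,291.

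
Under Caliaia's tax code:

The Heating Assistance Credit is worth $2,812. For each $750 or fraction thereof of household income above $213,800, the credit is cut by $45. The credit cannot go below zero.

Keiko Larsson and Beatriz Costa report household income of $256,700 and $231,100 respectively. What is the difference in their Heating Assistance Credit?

Keiko ($256,700): Heating Assistance Credit: income exceeds $213,800 by $42,900, which is 58 full-or-partial $750 increments; reduction = 58 × $45 = $2,610, leaving $202.
Beatriz ($231,100): Heating Assistance Credit: income exceeds $213,800 by $17,300, which is 24 full-or-partial $750 increments; reduction = 24 × $45 = $1,080, leaving $1,732.
Difference: |$202 − $1,732| = $1,530.

$1,530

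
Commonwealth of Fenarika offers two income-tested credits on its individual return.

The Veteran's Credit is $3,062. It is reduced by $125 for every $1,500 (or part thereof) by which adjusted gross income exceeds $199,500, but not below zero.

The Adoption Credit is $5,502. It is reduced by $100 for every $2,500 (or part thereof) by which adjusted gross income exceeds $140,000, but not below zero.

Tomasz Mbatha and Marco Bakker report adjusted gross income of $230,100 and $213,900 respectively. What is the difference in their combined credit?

Tomasz ($230,100): Veteran's Credit: income exceeds $199,500 by $30,600, which is 21 full-or-partial $1,500 increments; reduction = 21 × $125 = $2,625, leaving $437. Adoption Credit: income exceeds $140,000 by $90,100, which is 37 full-or-partial $2,500 increments; reduction = 37 × $100 = $3,700, leaving $1,802. total $437 + $1,802 = $2,239
Marco ($213,900): Veteran's Credit: income exceeds $199,500 by $14,400, which is 10 full-or-partial $1,500 increments; reduction = 10 × $125 = $1,250, leaving $1,812. Adoption Credit: income exceeds $140,000 by $73,900, which is 30 full-or-partial $2,500 increments; reduction = 30 × $100 = $3,000, leaving $2,502. total $1,812 + $2,502 = $4,314
Difference: |$2,239 − $4,314| = $2,075.

$2,075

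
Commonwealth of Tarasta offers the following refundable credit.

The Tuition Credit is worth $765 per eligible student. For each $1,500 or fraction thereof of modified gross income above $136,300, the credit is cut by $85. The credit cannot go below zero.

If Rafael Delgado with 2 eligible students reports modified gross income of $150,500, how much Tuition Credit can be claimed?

Tuition Credit: base = 2 × $765 = $1,530. income exceeds $136,300 by $14,200, which is 10 full-or-partial $1,500 increments; reduction = 10 × $85 = $850, leaving $680.

$680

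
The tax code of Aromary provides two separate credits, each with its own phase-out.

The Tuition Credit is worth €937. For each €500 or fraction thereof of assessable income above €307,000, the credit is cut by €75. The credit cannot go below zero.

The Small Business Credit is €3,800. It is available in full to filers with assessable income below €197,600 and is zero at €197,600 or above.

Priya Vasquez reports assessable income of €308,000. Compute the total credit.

€787

Tuition Credit: income exceeds €307,000 by €1,000, which is 2 full-or-partial €500 increments; reduction = 2 × €75 = €150, leaving €787.
Small Business Credit: €308,000 meets or exceeds the €197,600 cutoff, so the credit is €0.
Total: €787 + €0 = €787.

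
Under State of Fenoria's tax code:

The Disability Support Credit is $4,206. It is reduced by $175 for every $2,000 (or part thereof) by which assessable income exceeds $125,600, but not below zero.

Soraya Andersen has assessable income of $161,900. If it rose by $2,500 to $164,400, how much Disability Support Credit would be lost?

$175

At $161,900 — income exceeds $125,600 by $36,300, which is 19 full-or-partial $2,000 increments; reduction = 19 × $175 = $3,325, leaving $881.
At $164,400 — income exceeds $125,600 by $38,800, which is 20 full-or-partial $2,000 increments; reduction = 20 × $175 = $3,500, leaving $706.
Lost: $881 − $706 = $175.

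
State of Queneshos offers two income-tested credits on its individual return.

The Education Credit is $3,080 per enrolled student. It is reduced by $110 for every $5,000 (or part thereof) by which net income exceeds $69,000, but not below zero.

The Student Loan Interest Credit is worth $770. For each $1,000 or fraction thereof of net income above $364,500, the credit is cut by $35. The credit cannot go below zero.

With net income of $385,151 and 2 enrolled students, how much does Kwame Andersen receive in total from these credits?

$35

Education Credit: base = 2 × $3,080 = $6,160. income exceeds $69,000 by $316,151 → 64 increments × $110 = $7,040 ≥ base, so the credit is $0.
Student Loan Interest Credit: income exceeds $364,500 by $20,651, which is 21 full-or-partial $1,000 increments; reduction = 21 × $35 = $735, leaving $35.
Total: $0 + $35 = $35.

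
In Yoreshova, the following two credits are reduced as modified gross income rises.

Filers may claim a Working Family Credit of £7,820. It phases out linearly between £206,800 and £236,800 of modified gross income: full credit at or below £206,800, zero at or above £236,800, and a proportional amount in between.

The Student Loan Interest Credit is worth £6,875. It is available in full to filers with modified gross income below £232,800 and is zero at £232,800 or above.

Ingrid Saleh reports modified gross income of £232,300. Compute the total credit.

Working Family Credit: £232,300 is £25,500 into a £30,000 phase-out range, leaving 4,500/30,000 of the credit: £7,820 × 4,500/30,000 = £1,173.
Student Loan Interest Credit: £232,300 is below the £232,800 cutoff, so the full £6,875 applies.
Total: £1,173 + £6,875 = £8,048.

£8,048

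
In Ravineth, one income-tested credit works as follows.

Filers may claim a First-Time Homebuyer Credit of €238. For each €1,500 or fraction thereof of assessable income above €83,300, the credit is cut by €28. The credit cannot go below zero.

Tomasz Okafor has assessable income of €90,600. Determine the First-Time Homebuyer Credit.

First-Time Homebuyer Credit: income exceeds €83,300 by €7,300, which is 5 full-or-partial €1,500 increments; reduction = 5 × €28 = €140, leaving €98.

€98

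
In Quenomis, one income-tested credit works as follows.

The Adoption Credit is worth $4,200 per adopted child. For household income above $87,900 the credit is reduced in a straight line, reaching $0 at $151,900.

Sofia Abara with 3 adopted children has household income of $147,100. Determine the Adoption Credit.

$945

Adoption Credit: base = 3 × $4,200 = $12,600. $147,100 is $59,200 into a $64,000 phase-out range, leaving 4,800/64,000 of the credit: $12,600 × 4,800/64,000 = $945.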